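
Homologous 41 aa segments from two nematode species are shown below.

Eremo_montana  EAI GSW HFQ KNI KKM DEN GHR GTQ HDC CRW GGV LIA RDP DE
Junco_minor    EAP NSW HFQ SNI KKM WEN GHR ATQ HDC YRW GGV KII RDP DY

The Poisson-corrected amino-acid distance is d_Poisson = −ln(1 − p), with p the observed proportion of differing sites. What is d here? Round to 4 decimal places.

Mismatches occur at site 3 (I/P), site 4 (G/N), site 10 (K/S), site 16 (D/W), site 22 (G/A), site 28 (C/Y), site 34 (L/K), site 36 (A/I), site 41 (E/Y).
p = 9/41 = 0.219512.
d = −ln(1 − 0.219512) = −ln(0.780488) = 0.2478.

0.2478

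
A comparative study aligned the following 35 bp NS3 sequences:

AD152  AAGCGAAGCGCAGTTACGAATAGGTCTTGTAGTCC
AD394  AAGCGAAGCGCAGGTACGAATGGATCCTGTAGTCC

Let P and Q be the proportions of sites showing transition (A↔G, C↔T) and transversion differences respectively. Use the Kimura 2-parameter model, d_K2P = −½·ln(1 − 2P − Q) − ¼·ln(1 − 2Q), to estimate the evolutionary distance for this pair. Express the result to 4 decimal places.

0.1263

Differing sites — 14:T/G (Tv); 22:A/G (Ti); 24:G/A (Ti); 27:T/C (Ti).
Of the 4 differences, 3 transitions and 1 transversion over 35 sites: P = 3/35 = 0.085714, Q = 1/35 = 0.028571.
d = −0.5·ln(0.800001) − 0.25·ln(0.942858) = −0.5·(-0.223142) − 0.25·(-0.058840) = 0.1263.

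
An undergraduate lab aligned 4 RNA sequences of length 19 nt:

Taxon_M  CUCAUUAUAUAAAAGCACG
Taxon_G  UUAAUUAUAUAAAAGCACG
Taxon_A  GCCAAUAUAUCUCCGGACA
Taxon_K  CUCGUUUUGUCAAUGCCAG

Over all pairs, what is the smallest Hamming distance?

2

Pairwise Hamming distances:
  Taxon_M vs Taxon_G: 2
  Taxon_M vs Taxon_A: 9
  Taxon_M vs Taxon_K: 7
  Taxon_G vs Taxon_A: 10
  Taxon_G vs Taxon_K: 9
  Taxon_A vs Taxon_K: 13
The smallest is 2, between Taxon_M and Taxon_G.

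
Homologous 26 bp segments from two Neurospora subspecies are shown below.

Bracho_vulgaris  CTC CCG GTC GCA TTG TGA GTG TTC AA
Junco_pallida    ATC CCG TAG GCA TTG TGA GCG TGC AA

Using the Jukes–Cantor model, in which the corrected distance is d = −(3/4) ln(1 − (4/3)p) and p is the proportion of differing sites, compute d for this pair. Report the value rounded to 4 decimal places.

0.2758

Differing sites — 1:C/A; 7:G/T; 8:T/A; 9:C/G; 20:T/C; 23:T/G.
p = 6/26 = 0.230769.
d = −0.75 · ln(1 − (4/3)·0.230769) = −0.75 · ln(0.692308) = −0.75 · (-0.367724) = 0.2758.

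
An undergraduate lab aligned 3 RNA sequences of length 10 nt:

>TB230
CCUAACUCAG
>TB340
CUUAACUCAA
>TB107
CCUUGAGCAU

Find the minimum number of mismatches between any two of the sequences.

2

Pairwise Hamming distances:
  TB230 vs TB340: 2
  TB230 vs TB107: 5
  TB340 vs TB107: 6
The smallest is 2, between TB230 and TB340.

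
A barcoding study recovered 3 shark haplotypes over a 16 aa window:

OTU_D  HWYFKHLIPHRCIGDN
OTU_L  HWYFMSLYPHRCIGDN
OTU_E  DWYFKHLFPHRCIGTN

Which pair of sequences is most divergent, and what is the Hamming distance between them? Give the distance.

Pairwise Hamming distances:
  OTU_D vs OTU_L: 3
  OTU_D vs OTU_E: 3
  OTU_L vs OTU_E: 5
The largest is 5, between OTU_L and OTU_E.

5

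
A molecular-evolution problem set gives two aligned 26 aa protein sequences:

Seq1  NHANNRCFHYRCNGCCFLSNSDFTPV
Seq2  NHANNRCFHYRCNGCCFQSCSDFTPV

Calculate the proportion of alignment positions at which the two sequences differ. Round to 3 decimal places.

0.077

Differing sites — 18:L/Q; 20:N/C.
There are 2 differences over 26 sites, so p = 2/26 = 0.077.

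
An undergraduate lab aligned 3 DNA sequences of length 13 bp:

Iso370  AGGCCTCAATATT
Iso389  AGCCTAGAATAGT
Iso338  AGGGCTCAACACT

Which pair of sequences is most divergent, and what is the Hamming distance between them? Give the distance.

Pairwise Hamming distances:
  Iso370 vs Iso389: 5
  Iso370 vs Iso338: 3
  Iso389 vs Iso338: 7
The largest is 7, between Iso389 and Iso338.

7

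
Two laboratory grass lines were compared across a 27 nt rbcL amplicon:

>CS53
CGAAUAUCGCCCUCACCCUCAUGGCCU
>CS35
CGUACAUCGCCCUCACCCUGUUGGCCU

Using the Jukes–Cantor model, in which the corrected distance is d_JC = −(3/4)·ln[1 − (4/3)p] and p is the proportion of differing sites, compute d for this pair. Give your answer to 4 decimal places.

The sequences differ at positions 3 (A/U), 5 (U/C), 20 (C/G), 21 (A/U).
p = 4/27 = 0.148148.
d = −0.75 · ln(1 − (4/3)·0.148148) = −0.75 · ln(0.802469) = −0.75 · (-0.220062) = 0.1650.

0.1650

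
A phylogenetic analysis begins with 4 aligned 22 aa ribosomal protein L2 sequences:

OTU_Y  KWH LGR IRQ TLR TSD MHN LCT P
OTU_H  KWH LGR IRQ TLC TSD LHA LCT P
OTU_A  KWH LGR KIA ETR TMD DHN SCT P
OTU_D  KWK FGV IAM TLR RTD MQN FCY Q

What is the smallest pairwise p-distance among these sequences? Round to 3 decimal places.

0.136

Pairwise Hamming distances:
  OTU_Y vs OTU_H: 3
  OTU_Y vs OTU_A: 8
  OTU_Y vs OTU_D: 11
  OTU_H vs OTU_A: 10
  OTU_H vs OTU_D: 14
  OTU_A vs OTU_D: 15
The smallest is 3 mismatches, between OTU_Y and OTU_H; p = 3/22 = 0.136.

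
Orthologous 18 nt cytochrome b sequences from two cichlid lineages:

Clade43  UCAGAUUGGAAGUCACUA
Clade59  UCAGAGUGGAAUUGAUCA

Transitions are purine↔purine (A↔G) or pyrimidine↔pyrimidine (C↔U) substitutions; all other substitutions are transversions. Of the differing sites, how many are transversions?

The sequences differ at positions 6 (U/G, transversion), 12 (G/U, transversion), 14 (C/G, transversion), 16 (C/U, transition), 17 (U/C, transition).
Of the 5 differences, 2 transitions and 3 transversions, so the answer is 3.

3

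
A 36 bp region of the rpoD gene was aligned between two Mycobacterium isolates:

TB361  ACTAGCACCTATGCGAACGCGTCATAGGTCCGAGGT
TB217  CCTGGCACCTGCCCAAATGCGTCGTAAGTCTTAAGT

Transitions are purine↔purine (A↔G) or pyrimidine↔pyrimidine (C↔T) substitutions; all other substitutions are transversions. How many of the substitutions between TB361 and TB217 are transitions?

Mismatches occur at site 1 (A↔C, transversion), site 4 (A↔G, transition), site 11 (A↔G, transition), site 12 (T↔C, transition), site 13 (G↔C, transversion), site 15 (G↔A, transition), site 18 (C↔T, transition), site 24 (A↔G, transition), site 27 (G↔A, transition), site 31 (C↔T, transition), site 32 (G↔T, transversion), site 34 (G↔A, transition).
Of the 12 differences, 9 transitions and 3 transversions, so the answer is 9.

9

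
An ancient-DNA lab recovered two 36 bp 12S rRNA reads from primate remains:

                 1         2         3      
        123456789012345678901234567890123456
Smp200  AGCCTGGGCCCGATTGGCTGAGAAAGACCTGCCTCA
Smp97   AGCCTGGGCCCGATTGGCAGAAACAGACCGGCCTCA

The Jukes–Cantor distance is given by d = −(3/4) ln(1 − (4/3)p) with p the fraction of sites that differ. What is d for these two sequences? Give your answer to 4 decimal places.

Differing sites — 19:T/A; 22:G/A; 24:A/C; 30:T/G.
p = 4/36 = 0.111111.
d = −0.75 · ln(1 − (4/3)·0.111111) = −0.75 · ln(0.851852) = −0.75 · (-0.160342) = 0.1203.

0.1203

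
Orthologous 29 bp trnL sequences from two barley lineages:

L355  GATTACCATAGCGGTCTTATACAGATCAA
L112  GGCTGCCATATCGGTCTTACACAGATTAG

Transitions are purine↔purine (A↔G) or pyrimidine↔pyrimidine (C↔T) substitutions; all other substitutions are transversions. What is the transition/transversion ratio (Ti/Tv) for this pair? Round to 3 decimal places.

Mismatches occur at site 2 (A→G, transition), site 3 (T→C, transition), site 5 (A→G, transition), site 11 (G→T, transversion), site 20 (T→C, transition), site 27 (C→T, transition), site 29 (A→G, transition).
Of the 7 differences, 6 transitions and 1 transversion, so Ti/Tv = 6/1 = 6.000.

6.000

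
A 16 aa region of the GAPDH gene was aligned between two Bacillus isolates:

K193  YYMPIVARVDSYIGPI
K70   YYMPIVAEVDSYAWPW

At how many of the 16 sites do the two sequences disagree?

Differing sites — 8:R/E; 13:I/A; 14:G/W; 16:I/W.
That gives 4 mismatches out of 16 aligned sites, so the Hamming distance is 4.

4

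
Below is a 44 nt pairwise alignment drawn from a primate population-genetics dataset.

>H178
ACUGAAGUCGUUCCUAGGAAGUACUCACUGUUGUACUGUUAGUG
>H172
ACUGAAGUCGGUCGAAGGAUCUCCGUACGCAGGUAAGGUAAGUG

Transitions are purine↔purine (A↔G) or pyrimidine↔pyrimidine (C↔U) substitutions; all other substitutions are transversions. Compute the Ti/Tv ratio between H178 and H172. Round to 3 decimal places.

Differing sites — 11:U/G (Tv); 14:C/G (Tv); 15:U/A (Tv); 20:A/U (Tv); 21:G/C (Tv); 23:A/C (Tv); 25:U/G (Tv); 26:C/U (Ti); 29:U/G (Tv); 30:G/C (Tv); 31:U/A (Tv); 32:U/G (Tv); 36:C/A (Tv); 37:U/G (Tv); 40:U/A (Tv).
Of the 15 differences, 1 transition and 14 transversions, so Ti/Tv = 1/14 = 0.071.

0.071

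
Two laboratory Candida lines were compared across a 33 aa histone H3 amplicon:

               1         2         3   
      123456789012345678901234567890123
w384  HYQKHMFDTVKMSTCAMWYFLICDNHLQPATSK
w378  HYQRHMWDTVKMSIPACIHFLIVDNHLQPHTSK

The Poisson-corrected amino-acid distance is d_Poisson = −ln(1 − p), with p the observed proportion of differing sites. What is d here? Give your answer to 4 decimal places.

0.3185

The sequences differ at positions 4 (K/R), 7 (F/W), 14 (T/I), 15 (C/P), 17 (M/C), 18 (W/I), 19 (Y/H), 23 (C/V), 30 (A/H).
p = 9/33 = 0.272727.
d = −ln(1 − 0.272727) = −ln(0.727273) = 0.3185.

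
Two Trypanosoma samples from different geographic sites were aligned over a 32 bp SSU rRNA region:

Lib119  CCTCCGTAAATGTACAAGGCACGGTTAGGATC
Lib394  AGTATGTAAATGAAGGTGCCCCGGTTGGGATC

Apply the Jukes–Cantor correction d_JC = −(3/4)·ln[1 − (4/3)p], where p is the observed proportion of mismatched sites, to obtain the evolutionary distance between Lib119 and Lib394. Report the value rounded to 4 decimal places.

0.4598

Differing sites — 1:C/A; 2:C/G; 4:C/A; 5:C/T; 13:T/A; 15:C/G; 16:A/G; 17:A/T; 19:G/C; 21:A/C; 27:A/G.
p = 11/32 = 0.343750.
d = −0.75 · ln(1 − (4/3)·0.343750) = −0.75 · ln(0.541667) = −0.75 · (-0.613104) = 0.4598.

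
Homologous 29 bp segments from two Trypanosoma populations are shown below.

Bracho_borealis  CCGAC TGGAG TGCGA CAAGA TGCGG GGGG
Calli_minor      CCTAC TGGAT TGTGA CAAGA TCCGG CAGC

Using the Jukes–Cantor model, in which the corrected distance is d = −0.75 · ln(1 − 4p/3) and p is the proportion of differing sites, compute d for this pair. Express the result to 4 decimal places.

Differing sites — 3:G/T; 10:G/T; 13:C/T; 22:G/C; 26:G/C; 27:G/A; 29:G/C.
p = 7/29 = 0.241379.
d = −0.75 · ln(1 − (4/3)·0.241379) = −0.75 · ln(0.678161) = −0.75 · (-0.388371) = 0.2913.

0.2913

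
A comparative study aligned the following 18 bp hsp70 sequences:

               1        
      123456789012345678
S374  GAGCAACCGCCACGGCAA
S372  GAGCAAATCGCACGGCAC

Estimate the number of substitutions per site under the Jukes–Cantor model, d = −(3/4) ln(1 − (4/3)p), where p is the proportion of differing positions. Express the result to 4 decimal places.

0.3470

Mismatches occur at site 7 (C→A), site 8 (C→T), site 9 (G→C), site 10 (C→G), site 18 (A→C).
p = 5/18 = 0.277778.
d = −0.75 · ln(1 − (4/3)·0.277778) = −0.75 · ln(0.629629) = −0.75 · (-0.462625) = 0.3470.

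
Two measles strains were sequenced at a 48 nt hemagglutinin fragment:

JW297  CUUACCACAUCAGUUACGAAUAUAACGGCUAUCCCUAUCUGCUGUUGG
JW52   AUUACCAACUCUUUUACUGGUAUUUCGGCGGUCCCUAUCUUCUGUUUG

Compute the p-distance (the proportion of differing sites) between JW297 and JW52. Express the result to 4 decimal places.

0.2917

The sequences differ at positions 1 (C/A), 8 (C/A), 9 (A/C), 12 (A/U), 13 (G/U), 18 (G/U), 19 (A/G), 20 (A/G), 24 (A/U), 25 (A/U), 30 (U/G), 31 (A/G), 41 (G/U), 47 (G/U).
There are 14 differences over 48 sites, so p = 14/48 = 0.2917.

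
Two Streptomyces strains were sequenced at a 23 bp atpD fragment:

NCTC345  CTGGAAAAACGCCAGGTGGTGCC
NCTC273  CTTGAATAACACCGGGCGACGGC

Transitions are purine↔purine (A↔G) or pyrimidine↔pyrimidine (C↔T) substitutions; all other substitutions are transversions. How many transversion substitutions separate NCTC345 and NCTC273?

Differing sites — 3:G/T (Tv); 7:A/T (Tv); 11:G/A (Ti); 14:A/G (Ti); 17:T/C (Ti); 19:G/A (Ti); 20:T/C (Ti); 22:C/G (Tv).
Of the 8 differences, 5 transitions and 3 transversions, so the answer is 3.

3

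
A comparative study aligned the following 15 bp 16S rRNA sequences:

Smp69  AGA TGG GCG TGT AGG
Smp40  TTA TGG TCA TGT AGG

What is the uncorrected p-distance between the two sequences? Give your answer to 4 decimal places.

0.2667

Differing sites — 1:A/T; 2:G/T; 7:G/T; 9:G/A.
There are 4 differences over 15 sites, so p = 4/15 = 0.2667.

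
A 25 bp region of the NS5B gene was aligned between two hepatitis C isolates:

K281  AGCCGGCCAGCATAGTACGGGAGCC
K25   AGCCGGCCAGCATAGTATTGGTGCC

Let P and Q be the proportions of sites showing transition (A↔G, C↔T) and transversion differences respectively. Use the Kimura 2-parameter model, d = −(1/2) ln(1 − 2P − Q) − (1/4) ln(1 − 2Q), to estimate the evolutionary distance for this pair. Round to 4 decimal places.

0.1308

Mismatches occur at site 18 (C↔T, transition), site 19 (G↔T, transversion), site 22 (A↔T, transversion).
Of the 3 differences, 1 transition and 2 transversions over 25 sites: P = 1/25 = 0.040000, Q = 2/25 = 0.080000.
d = −0.5·ln(0.840000) − 0.25·ln(0.840000) = −0.5·(-0.174353) − 0.25·(-0.174353) = 0.1308.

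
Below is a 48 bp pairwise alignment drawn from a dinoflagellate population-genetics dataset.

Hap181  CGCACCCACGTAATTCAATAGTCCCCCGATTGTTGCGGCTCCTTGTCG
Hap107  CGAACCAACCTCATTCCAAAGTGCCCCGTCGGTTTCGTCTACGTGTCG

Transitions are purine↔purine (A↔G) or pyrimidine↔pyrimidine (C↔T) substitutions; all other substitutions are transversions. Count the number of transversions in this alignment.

13

Differing sites — 3:C/A (Tv); 7:C/A (Tv); 10:G/C (Tv); 12:A/C (Tv); 17:A/C (Tv); 19:T/A (Tv); 23:C/G (Tv); 29:A/T (Tv); 30:T/C (Ti); 31:T/G (Tv); 35:G/T (Tv); 38:G/T (Tv); 41:C/A (Tv); 43:T/G (Tv).
Of the 14 differences, 1 transition and 13 transversions, so the answer is 13.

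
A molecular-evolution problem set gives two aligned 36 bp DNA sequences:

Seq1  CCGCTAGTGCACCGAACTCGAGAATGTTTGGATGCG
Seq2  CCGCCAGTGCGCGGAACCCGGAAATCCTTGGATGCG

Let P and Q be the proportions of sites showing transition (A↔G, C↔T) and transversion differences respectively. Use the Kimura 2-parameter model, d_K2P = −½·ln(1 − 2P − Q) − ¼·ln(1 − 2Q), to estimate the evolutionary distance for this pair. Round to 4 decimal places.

0.2757

Differing sites — 5:T/C (Ti); 11:A/G (Ti); 13:C/G (Tv); 18:T/C (Ti); 21:A/G (Ti); 22:G/A (Ti); 26:G/C (Tv); 27:T/C (Ti).
Of the 8 differences, 6 transitions and 2 transversions over 36 sites: P = 6/36 = 0.166667, Q = 2/36 = 0.055556.
d = −0.5·ln(0.611110) − 0.25·ln(0.888888) = −0.5·(-0.492478) − 0.25·(-0.117784) = 0.2757.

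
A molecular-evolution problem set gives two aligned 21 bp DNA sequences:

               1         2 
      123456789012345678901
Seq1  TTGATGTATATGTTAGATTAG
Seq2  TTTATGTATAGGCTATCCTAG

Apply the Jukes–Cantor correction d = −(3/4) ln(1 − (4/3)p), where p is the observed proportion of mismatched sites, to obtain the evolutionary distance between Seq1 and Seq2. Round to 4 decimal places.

Differing sites — 3:G/T; 11:T/G; 13:T/C; 16:G/T; 17:A/C; 18:T/C.
p = 6/21 = 0.285714.
d = −0.75 · ln(1 − (4/3)·0.285714) = −0.75 · ln(0.619048) = −0.75 · (-0.479572) = 0.3597.

0.3597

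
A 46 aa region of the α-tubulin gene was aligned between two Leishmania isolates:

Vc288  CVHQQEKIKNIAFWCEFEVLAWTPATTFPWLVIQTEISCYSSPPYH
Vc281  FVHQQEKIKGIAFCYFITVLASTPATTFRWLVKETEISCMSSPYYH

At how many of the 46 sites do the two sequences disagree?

Differing sites — 1:C/F; 10:N/G; 14:W/C; 15:C/Y; 16:E/F; 17:F/I; 18:E/T; 22:W/S; 29:P/R; 33:I/K; 34:Q/E; 40:Y/M; 44:P/Y.
That gives 13 mismatches out of 46 aligned sites, so the Hamming distance is 13.

13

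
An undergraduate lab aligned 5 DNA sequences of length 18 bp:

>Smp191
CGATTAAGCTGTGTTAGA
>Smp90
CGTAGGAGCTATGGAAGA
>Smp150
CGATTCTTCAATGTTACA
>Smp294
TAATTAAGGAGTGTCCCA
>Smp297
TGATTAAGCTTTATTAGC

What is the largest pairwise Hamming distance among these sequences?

13

Pairwise Hamming distances:
  Smp191 vs Smp90: 7
  Smp191 vs Smp150: 6
  Smp191 vs Smp294: 7
  Smp191 vs Smp297: 4
  Smp90 vs Smp150: 10
  Smp90 vs Smp294: 13
  Smp90 vs Smp297: 10
  Smp150 vs Smp294: 9
  Smp150 vs Smp297: 9
  Smp294 vs Smp297: 9
The largest is 13, between Smp90 and Smp294.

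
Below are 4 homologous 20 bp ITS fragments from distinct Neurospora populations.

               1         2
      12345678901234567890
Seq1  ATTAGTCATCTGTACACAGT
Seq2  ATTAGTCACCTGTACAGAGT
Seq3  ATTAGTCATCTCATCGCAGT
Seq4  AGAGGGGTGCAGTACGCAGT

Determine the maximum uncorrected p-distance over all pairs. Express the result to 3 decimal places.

0.550

Pairwise Hamming distances:
  Seq1 vs Seq2: 2
  Seq1 vs Seq3: 4
  Seq1 vs Seq4: 9
  Seq2 vs Seq3: 6
  Seq2 vs Seq4: 10
  Seq3 vs Seq4: 11
The largest is 11 mismatches, between Seq3 and Seq4; p = 11/20 = 0.550.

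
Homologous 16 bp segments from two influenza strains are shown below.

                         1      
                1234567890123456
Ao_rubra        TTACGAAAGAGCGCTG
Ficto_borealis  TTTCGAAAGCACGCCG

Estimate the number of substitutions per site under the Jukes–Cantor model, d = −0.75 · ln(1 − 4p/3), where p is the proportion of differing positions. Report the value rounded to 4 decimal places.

0.3041

The sequences differ at positions 3 (A/T), 10 (A/C), 11 (G/A), 15 (T/C).
p = 4/16 = 0.250000.
d = −0.75 · ln(1 − (4/3)·0.250000) = −0.75 · ln(0.666667) = −0.75 · (-0.405465) = 0.3041.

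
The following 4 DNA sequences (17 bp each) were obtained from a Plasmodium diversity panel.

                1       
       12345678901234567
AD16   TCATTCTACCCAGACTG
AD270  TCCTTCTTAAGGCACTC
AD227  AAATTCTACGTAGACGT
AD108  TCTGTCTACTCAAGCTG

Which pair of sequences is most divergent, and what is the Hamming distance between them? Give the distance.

Pairwise Hamming distances:
  AD16 vs AD270: 8
  AD16 vs AD227: 6
  AD16 vs AD108: 5
  AD270 vs AD227: 11
  AD270 vs AD108: 10
  AD227 vs AD108: 10
The largest is 11, between AD270 and AD227.

11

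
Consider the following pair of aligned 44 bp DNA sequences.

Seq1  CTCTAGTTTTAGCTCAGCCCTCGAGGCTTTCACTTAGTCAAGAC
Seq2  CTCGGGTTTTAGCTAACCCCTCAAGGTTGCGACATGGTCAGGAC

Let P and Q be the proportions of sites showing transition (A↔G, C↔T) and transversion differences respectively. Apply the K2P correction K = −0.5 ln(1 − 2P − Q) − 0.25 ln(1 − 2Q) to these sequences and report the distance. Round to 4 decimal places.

Differing sites — 4:T/G (Tv); 5:A/G (Ti); 15:C/A (Tv); 17:G/C (Tv); 23:G/A (Ti); 27:C/T (Ti); 29:T/G (Tv); 30:T/C (Ti); 31:C/G (Tv); 34:T/A (Tv); 36:A/G (Ti); 41:A/G (Ti).
Of the 12 differences, 6 transitions and 6 transversions over 44 sites: P = 6/44 = 0.136364, Q = 6/44 = 0.136364.
d = −0.5·ln(0.590908) − 0.25·ln(0.727272) = −0.5·(-0.526095) − 0.25·(-0.318455) = 0.3427.

0.3427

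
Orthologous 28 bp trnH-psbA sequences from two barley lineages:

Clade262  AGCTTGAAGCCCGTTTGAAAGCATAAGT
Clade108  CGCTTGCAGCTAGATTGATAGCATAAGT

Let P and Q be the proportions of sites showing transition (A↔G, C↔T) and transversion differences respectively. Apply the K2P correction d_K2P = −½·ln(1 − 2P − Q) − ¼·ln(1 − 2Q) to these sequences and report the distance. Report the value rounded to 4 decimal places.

0.2543

Mismatches occur at site 1 (A/C, transversion), site 7 (A/C, transversion), site 11 (C/T, transition), site 12 (C/A, transversion), site 14 (T/A, transversion), site 19 (A/T, transversion).
Of the 6 differences, 1 transition and 5 transversions over 28 sites: P = 1/28 = 0.035714, Q = 5/28 = 0.178571.
d = −0.5·ln(0.750001) − 0.25·ln(0.642858) = −0.5·(-0.287681) − 0.25·(-0.441831) = 0.2543.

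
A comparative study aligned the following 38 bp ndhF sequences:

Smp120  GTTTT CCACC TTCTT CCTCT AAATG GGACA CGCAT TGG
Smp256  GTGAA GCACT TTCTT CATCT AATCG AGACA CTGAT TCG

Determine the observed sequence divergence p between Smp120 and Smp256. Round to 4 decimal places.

The sequences differ at positions 3 (T/G), 4 (T/A), 5 (T/A), 6 (C/G), 10 (C/T), 17 (C/A), 23 (A/T), 24 (T/C), 26 (G/A), 32 (G/T), 33 (C/G), 37 (G/C).
There are 12 differences over 38 sites, so p = 12/38 = 0.3158.

0.3158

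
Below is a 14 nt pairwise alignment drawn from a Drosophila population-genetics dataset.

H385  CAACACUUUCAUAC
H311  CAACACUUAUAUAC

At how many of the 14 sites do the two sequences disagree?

Mismatches occur at site 9 (U/A), site 10 (C/U).
That gives 2 mismatches out of 14 aligned sites, so the Hamming distance is 2.

2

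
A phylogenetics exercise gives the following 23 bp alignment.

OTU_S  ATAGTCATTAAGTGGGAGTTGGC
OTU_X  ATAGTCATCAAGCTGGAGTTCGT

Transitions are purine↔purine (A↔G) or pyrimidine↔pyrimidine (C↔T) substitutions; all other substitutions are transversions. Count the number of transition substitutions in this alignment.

The sequences differ at positions 9 (T/C, transition), 13 (T/C, transition), 14 (G/T, transversion), 21 (G/C, transversion), 23 (C/T, transition).
Of the 5 differences, 3 transitions and 2 transversions, so the answer is 3.

3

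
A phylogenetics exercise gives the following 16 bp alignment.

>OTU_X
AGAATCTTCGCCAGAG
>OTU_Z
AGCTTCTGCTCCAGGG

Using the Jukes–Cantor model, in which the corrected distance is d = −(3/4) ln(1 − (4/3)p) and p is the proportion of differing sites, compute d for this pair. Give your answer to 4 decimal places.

Differing sites — 3:A/C; 4:A/T; 8:T/G; 10:G/T; 15:A/G.
p = 5/16 = 0.312500.
d = −0.75 · ln(1 − (4/3)·0.312500) = −0.75 · ln(0.583333) = −0.75 · (-0.538997) = 0.4042.

0.4042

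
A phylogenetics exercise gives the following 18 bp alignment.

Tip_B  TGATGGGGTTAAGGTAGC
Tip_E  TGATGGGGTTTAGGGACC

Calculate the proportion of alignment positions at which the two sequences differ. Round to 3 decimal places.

0.167

Mismatches occur at site 11 (A/T), site 15 (T/G), site 17 (G/C).
There are 3 differences over 18 sites, so p = 3/18 = 0.167.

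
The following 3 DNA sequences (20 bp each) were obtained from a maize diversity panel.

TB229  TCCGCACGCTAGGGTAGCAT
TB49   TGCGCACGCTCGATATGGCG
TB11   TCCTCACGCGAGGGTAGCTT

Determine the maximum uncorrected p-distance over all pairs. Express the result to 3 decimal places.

Pairwise Hamming distances:
  TB229 vs TB49: 9
  TB229 vs TB11: 3
  TB49 vs TB11: 11
The largest is 11 mismatches, between TB49 and TB11; p = 11/20 = 0.550.

0.550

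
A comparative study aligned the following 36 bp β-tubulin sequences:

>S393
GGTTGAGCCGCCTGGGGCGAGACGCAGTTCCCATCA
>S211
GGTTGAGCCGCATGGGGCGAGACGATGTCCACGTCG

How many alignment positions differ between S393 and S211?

Mismatches occur at site 12 (C→A), site 25 (C→A), site 26 (A→T), site 29 (T→C), site 31 (C→A), site 33 (A→G), site 36 (A→G).
That gives 7 mismatches out of 36 aligned sites, so the Hamming distance is 7.

7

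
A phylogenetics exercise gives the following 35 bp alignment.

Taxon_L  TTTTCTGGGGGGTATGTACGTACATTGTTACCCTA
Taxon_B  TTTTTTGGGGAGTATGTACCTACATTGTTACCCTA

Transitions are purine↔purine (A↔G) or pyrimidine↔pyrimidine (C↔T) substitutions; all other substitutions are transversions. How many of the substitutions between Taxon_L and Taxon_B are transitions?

Mismatches occur at site 5 (C→T, transition), site 11 (G→A, transition), site 20 (G→C, transversion).
Of the 3 differences, 2 transitions and 1 transversion, so the answer is 2.

2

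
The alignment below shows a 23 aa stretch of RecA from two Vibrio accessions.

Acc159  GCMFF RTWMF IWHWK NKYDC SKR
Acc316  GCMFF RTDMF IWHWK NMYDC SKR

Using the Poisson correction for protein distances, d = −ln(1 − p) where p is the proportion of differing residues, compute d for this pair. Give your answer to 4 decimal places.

0.0910

Differing sites — 8:W/D; 17:K/M.
p = 2/23 = 0.086957.
d = −ln(1 − 0.086957) = −ln(0.913043) = 0.0910.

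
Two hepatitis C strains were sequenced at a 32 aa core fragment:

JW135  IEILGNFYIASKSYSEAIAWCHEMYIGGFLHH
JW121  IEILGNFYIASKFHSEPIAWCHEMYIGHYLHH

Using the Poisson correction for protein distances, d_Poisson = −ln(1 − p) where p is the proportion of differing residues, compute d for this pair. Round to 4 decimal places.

0.1699

The sequences differ at positions 13 (S/F), 14 (Y/H), 17 (A/P), 28 (G/H), 29 (F/Y).
p = 5/32 = 0.156250.
d = −ln(1 − 0.156250) = −ln(0.843750) = 0.1699.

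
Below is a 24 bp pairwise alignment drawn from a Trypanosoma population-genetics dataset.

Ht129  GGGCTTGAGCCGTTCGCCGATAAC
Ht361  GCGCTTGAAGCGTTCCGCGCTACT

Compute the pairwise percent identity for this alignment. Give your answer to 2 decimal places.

Mismatches occur at site 2 (G↔C), site 9 (G↔A), site 10 (C↔G), site 16 (G↔C), site 17 (C↔G), site 20 (A↔C), site 23 (A↔C), site 24 (C↔T).
16 of the 24 sites match, so the percent identity is 16/24 × 100 = 66.67%.

66.67%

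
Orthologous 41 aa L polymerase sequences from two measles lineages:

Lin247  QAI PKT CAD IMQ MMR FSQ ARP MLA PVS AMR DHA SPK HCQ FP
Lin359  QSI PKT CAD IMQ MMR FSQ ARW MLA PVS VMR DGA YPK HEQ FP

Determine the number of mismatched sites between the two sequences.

Differing sites — 2:A/S; 21:P/W; 28:A/V; 32:H/G; 34:S/Y; 38:C/E.
That gives 6 mismatches out of 41 aligned sites, so the Hamming distance is 6.

6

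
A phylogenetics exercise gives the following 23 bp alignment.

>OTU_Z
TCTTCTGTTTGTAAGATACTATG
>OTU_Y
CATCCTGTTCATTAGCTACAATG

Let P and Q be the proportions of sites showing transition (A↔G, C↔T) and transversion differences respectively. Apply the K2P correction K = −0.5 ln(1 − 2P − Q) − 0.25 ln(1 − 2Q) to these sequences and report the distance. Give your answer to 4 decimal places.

The sequences differ at positions 1 (T/C, transition), 2 (C/A, transversion), 4 (T/C, transition), 10 (T/C, transition), 11 (G/A, transition), 13 (A/T, transversion), 16 (A/C, transversion), 20 (T/A, transversion).
Of the 8 differences, 4 transitions and 4 transversions over 23 sites: P = 4/23 = 0.173913, Q = 4/23 = 0.173913.
d = −0.5·ln(0.478261) − 0.25·ln(0.652174) = −0.5·(-0.737599) − 0.25·(-0.427444) = 0.4757.

0.4757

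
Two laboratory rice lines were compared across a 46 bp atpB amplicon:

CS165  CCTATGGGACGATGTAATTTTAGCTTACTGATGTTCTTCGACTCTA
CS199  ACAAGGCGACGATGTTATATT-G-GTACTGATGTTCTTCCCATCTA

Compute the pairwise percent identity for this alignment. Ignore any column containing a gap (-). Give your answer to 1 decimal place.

Excluding the 2 gap columns leaves 44 comparable sites.
Mismatches occur at site 1 (C/A), site 3 (T/A), site 5 (T/G), site 7 (G/C), site 16 (A/T), site 19 (T/A), site 25 (T/G), site 40 (G/C), site 41 (A/C), site 42 (C/A).
34 of the 44 comparable sites match, so the percent identity is 34/44 × 100 = 77.3%.

77.3%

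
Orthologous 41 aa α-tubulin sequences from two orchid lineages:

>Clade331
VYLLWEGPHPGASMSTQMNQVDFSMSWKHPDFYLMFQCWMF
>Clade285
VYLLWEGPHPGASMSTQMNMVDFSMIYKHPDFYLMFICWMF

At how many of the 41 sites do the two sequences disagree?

The sequences differ at positions 20 (Q/M), 26 (S/I), 27 (W/Y), 37 (Q/I).
That gives 4 mismatches out of 41 aligned sites, so the Hamming distance is 4.

4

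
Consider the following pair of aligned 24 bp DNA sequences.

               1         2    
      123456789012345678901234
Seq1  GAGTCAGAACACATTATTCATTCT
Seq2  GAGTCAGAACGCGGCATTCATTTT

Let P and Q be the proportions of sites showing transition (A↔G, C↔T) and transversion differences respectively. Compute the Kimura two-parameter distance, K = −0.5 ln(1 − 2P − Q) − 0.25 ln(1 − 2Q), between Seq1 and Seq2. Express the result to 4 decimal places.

Differing sites — 11:A/G (Ti); 13:A/G (Ti); 14:T/G (Tv); 15:T/C (Ti); 23:C/T (Ti).
Of the 5 differences, 4 transitions and 1 transversion over 24 sites: P = 4/24 = 0.166667, Q = 1/24 = 0.041667.
d = −0.5·ln(0.624999) − 0.25·ln(0.916666) = −0.5·(-0.470005) − 0.25·(-0.087012) = 0.2568.

0.2568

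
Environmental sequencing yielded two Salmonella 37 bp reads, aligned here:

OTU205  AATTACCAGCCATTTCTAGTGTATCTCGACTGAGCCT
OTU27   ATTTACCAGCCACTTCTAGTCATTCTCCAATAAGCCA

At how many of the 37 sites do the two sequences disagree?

Differing sites — 2:A/T; 13:T/C; 21:G/C; 22:T/A; 23:A/T; 28:G/C; 30:C/A; 32:G/A; 37:T/A.
That gives 9 mismatches out of 37 aligned sites, so the Hamming distance is 9.

9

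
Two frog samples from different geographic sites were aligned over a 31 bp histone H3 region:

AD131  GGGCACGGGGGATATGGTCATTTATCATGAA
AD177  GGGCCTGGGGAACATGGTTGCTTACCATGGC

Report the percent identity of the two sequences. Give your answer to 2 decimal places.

67.74%

Differing sites — 5:A/C; 6:C/T; 11:G/A; 13:T/C; 19:C/T; 20:A/G; 21:T/C; 25:T/C; 30:A/G; 31:A/C.
21 of the 31 sites match, so the percent identity is 21/31 × 100 = 67.74%.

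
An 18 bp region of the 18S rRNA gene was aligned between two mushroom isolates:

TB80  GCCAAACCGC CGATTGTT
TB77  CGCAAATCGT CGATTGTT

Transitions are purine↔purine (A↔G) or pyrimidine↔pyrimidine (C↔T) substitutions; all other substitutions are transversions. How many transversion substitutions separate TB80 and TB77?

2

Mismatches occur at site 1 (G↔C, transversion), site 2 (C↔G, transversion), site 7 (C↔T, transition), site 10 (C↔T, transition).
Of the 4 differences, 2 transitions and 2 transversions, so the answer is 2.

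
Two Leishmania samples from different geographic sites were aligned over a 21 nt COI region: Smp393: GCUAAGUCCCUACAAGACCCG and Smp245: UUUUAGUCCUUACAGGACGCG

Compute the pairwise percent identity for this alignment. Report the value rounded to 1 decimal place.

71.4%

The sequences differ at positions 1 (G/U), 2 (C/U), 4 (A/U), 10 (C/U), 15 (A/G), 19 (C/G).
15 of the 21 sites match, so the percent identity is 15/21 × 100 = 71.4%.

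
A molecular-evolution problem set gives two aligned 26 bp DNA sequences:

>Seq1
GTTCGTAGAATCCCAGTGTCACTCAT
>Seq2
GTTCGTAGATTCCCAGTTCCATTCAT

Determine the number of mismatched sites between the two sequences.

4

Mismatches occur at site 10 (A/T), site 18 (G/T), site 19 (T/C), site 22 (C/T).
That gives 4 mismatches out of 26 aligned sites, so the Hamming distance is 4.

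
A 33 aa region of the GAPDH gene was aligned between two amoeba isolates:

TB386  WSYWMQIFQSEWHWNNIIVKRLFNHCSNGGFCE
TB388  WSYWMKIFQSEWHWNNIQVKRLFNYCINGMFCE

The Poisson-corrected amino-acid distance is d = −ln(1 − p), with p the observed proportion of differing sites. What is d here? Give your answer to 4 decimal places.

Differing sites — 6:Q/K; 18:I/Q; 25:H/Y; 27:S/I; 30:G/M.
p = 5/33 = 0.151515.
d = −ln(1 − 0.151515) = −ln(0.848485) = 0.1643.

0.1643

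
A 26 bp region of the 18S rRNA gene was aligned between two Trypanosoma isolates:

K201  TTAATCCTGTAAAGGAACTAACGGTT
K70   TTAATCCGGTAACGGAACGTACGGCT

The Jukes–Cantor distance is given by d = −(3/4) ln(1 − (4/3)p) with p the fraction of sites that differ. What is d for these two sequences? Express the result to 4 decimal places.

0.2222

Mismatches occur at site 8 (T/G), site 13 (A/C), site 19 (T/G), site 20 (A/T), site 25 (T/C).
p = 5/26 = 0.192308.
d = −0.75 · ln(1 − (4/3)·0.192308) = −0.75 · ln(0.743589) = −0.75 · (-0.296267) = 0.2222.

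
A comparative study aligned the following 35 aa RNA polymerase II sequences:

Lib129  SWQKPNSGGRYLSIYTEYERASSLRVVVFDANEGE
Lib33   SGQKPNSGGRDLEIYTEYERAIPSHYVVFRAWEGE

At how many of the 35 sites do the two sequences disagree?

10

Differing sites — 2:W/G; 11:Y/D; 13:S/E; 22:S/I; 23:S/P; 24:L/S; 25:R/H; 26:V/Y; 30:D/R; 32:N/W.
That gives 10 mismatches out of 35 aligned sites, so the Hamming distance is 10.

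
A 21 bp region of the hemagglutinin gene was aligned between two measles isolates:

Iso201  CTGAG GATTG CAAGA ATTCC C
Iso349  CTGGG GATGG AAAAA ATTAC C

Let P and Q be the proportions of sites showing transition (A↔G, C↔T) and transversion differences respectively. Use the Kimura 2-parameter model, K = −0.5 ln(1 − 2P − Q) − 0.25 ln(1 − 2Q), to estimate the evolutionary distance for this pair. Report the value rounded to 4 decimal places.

0.2869

The sequences differ at positions 4 (A/G, transition), 9 (T/G, transversion), 11 (C/A, transversion), 14 (G/A, transition), 19 (C/A, transversion).
Of the 5 differences, 2 transitions and 3 transversions over 21 sites: P = 2/21 = 0.095238, Q = 3/21 = 0.142857.
d = −0.5·ln(0.666667) − 0.25·ln(0.714286) = −0.5·(-0.405465) − 0.25·(-0.336472) = 0.2869.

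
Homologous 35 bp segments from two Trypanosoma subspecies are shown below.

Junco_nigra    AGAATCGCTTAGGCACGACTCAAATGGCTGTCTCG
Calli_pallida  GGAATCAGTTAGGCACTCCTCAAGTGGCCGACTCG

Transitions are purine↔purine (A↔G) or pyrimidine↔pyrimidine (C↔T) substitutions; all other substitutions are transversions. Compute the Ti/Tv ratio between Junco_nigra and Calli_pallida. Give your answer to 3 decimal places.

1.000

The sequences differ at positions 1 (A/G, transition), 7 (G/A, transition), 8 (C/G, transversion), 17 (G/T, transversion), 18 (A/C, transversion), 24 (A/G, transition), 29 (T/C, transition), 31 (T/A, transversion).
Of the 8 differences, 4 transitions and 4 transversions, so Ti/Tv = 4/4 = 1.000.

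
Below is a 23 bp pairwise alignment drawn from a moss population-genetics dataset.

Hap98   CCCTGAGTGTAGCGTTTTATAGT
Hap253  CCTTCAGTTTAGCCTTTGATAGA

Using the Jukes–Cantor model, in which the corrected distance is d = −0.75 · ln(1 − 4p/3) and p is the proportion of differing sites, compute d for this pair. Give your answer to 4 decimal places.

Mismatches occur at site 3 (C/T), site 5 (G/C), site 9 (G/T), site 14 (G/C), site 18 (T/G), site 23 (T/A).
p = 6/23 = 0.260870.
d = −0.75 · ln(1 − (4/3)·0.260870) = −0.75 · ln(0.652173) = −0.75 · (-0.427445) = 0.3206.

0.3206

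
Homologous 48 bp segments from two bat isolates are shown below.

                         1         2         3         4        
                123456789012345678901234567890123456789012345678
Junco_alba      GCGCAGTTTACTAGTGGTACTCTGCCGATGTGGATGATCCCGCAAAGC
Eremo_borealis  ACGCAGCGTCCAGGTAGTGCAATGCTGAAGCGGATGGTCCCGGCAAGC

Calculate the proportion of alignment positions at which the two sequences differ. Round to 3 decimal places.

The sequences differ at positions 1 (G/A), 7 (T/C), 8 (T/G), 10 (A/C), 12 (T/A), 13 (A/G), 16 (G/A), 19 (A/G), 21 (T/A), 22 (C/A), 26 (C/T), 29 (T/A), 31 (T/C), 37 (A/G), 43 (C/G), 44 (A/C).
There are 16 differences over 48 sites, so p = 16/48 = 0.333.

0.333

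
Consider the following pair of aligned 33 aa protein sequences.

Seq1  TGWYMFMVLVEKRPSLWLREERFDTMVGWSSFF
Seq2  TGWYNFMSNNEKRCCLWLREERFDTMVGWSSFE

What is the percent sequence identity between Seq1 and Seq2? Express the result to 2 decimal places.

78.79%

Mismatches occur at site 5 (M/N), site 8 (V/S), site 9 (L/N), site 10 (V/N), site 14 (P/C), site 15 (S/C), site 33 (F/E).
26 of the 33 sites match, so the percent identity is 26/33 × 100 = 78.79%.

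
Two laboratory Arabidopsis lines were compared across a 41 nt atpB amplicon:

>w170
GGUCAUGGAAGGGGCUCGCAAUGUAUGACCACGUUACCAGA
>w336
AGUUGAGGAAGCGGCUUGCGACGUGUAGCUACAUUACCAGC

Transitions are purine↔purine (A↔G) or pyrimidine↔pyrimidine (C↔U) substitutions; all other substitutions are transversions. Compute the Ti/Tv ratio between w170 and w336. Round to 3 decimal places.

Differing sites — 1:G/A (Ti); 4:C/U (Ti); 5:A/G (Ti); 6:U/A (Tv); 12:G/C (Tv); 17:C/U (Ti); 20:A/G (Ti); 22:U/C (Ti); 25:A/G (Ti); 27:G/A (Ti); 28:A/G (Ti); 30:C/U (Ti); 33:G/A (Ti); 41:A/C (Tv).
Of the 14 differences, 11 transitions and 3 transversions, so Ti/Tv = 11/3 = 3.667.

3.667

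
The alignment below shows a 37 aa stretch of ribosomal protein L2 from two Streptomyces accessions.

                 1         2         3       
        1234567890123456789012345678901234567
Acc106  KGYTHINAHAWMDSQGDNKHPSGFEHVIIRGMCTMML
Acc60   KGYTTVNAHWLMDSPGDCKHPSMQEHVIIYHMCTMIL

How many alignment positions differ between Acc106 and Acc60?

Mismatches occur at site 5 (H↔T), site 6 (I↔V), site 10 (A↔W), site 11 (W↔L), site 15 (Q↔P), site 18 (N↔C), site 23 (G↔M), site 24 (F↔Q), site 30 (R↔Y), site 31 (G↔H), site 36 (M↔I).
That gives 11 mismatches out of 37 aligned sites, so the Hamming distance is 11.

11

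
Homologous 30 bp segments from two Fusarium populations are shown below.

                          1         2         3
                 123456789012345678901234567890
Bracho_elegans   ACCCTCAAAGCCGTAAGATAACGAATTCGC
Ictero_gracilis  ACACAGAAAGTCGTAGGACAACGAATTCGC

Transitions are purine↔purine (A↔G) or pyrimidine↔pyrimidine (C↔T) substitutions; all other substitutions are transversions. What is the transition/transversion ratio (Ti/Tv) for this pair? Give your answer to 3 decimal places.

The sequences differ at positions 3 (C/A, transversion), 5 (T/A, transversion), 6 (C/G, transversion), 11 (C/T, transition), 16 (A/G, transition), 19 (T/C, transition).
Of the 6 differences, 3 transitions and 3 transversions, so Ti/Tv = 3/3 = 1.000.

1.000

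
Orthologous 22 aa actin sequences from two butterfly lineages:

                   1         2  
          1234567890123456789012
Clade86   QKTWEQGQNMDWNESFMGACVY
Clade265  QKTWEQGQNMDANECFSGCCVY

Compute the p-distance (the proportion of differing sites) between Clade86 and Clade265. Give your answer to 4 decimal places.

0.1818

Differing sites — 12:W/A; 15:S/C; 17:M/S; 19:A/C.
There are 4 differences over 22 sites, so p = 4/22 = 0.1818.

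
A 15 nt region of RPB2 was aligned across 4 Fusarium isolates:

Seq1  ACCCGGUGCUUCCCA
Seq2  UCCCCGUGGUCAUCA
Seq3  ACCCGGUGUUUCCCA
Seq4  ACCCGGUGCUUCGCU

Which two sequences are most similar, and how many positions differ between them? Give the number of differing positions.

1

Pairwise Hamming distances:
  Seq1 vs Seq2: 6
  Seq1 vs Seq3: 1
  Seq1 vs Seq4: 2
  Seq2 vs Seq3: 6
  Seq2 vs Seq4: 7
  Seq3 vs Seq4: 3
The smallest is 1, between Seq1 and Seq3.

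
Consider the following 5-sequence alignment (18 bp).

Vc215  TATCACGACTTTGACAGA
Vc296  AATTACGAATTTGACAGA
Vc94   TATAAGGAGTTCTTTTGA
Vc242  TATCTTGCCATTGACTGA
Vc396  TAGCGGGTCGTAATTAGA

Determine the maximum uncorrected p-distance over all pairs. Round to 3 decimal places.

Pairwise Hamming distances:
  Vc215 vs Vc296: 3
  Vc215 vs Vc94: 8
  Vc215 vs Vc242: 5
  Vc215 vs Vc396: 9
  Vc296 vs Vc94: 9
  Vc296 vs Vc242: 8
  Vc296 vs Vc396: 12
  Vc94 vs Vc242: 10
  Vc94 vs Vc396: 9
  Vc242 vs Vc396: 10
The largest is 12 mismatches, between Vc296 and Vc396; p = 12/18 = 0.667.

0.667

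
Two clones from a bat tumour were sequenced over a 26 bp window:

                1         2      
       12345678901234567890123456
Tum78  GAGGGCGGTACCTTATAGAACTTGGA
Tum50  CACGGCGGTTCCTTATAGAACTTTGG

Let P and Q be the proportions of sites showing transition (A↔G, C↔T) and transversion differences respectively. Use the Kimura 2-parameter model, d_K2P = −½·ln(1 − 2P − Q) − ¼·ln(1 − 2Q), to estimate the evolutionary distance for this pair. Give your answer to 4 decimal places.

0.2231

Differing sites — 1:G/C (Tv); 3:G/C (Tv); 10:A/T (Tv); 24:G/T (Tv); 26:A/G (Ti).
Of the 5 differences, 1 transition and 4 transversions over 26 sites: P = 1/26 = 0.038462, Q = 4/26 = 0.153846.
d = −0.5·ln(0.769230) − 0.25·ln(0.692308) = −0.5·(-0.262365) − 0.25·(-0.367724) = 0.2231.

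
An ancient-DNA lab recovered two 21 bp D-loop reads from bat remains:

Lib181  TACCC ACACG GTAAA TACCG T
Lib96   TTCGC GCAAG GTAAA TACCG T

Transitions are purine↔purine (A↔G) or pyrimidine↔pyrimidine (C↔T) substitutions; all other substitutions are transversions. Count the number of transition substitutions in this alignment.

Differing sites — 2:A/T (Tv); 4:C/G (Tv); 6:A/G (Ti); 9:C/A (Tv).
Of the 4 differences, 1 transition and 3 transversions, so the answer is 1.

1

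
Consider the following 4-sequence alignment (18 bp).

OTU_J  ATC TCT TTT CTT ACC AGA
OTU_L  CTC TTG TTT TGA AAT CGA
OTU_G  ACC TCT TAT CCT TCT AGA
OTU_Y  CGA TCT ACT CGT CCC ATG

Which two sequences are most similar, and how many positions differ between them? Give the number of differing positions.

5

Pairwise Hamming distances:
  OTU_J vs OTU_L: 9
  OTU_J vs OTU_G: 5
  OTU_J vs OTU_Y: 9
  OTU_L vs OTU_G: 11
  OTU_L vs OTU_Y: 14
  OTU_G vs OTU_Y: 10
The smallest is 5, between OTU_J and OTU_G.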